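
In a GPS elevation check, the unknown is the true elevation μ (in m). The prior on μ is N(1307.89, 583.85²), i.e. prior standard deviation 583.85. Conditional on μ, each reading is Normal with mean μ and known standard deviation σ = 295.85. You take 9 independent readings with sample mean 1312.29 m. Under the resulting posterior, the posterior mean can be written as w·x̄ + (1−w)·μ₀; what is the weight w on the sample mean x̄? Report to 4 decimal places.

For Normal data with known variance σ², a Normal(μ₀, σ₀²) prior on μ is conjugate. Posterior precision = 1/σ₀² + n/σ²; posterior mean is the precision-weighted average of μ₀ and x̄.
σ₀² = 583.85² = 340880.8225, σ² = 295.85² = 87527.2225. Prior precision 1/σ₀² = 1/340880.8225; data precision n/σ² = 9/87527.2225.
w = (n/σ²)/(1/σ₀² + n/σ²) = n·σ₀²/(σ² + n·σ₀²) = 9·340880.8225/(87527.2225 + 9·340880.8225) = 3067927.4025/3155454.625 = 0.9723.

0.9723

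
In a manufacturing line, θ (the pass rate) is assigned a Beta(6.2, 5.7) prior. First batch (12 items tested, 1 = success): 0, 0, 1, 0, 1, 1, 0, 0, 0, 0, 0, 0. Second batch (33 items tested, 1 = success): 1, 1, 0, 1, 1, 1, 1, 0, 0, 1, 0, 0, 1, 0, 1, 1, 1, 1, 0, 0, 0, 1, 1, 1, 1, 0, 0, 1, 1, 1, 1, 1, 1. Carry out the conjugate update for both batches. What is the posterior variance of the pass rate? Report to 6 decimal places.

The Beta prior is conjugate to a Binomial/Bernoulli likelihood; the update adds successes to α and failures to β.
After batch 1: Beta(6.2+3, 5.7+9) = Beta(9.2, 14.7).
After batch 2: Beta(9.2+22, 14.7+11) = Beta(31.2, 25.7).
Var = αβ/((α+β)²(α+β+1)) = 31.2·25.7/(56.9²·57.9) = 0.004277.

0.004277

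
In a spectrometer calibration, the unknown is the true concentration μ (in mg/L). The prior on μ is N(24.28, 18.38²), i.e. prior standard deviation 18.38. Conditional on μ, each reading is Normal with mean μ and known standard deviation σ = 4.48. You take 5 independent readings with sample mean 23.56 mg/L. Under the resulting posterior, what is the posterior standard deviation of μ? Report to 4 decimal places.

1.9917

For Normal data with known variance σ², a Normal(μ₀, σ₀²) prior on μ is conjugate. Posterior precision = 1/σ₀² + n/σ²; posterior mean is the precision-weighted average of μ₀ and x̄.
σ₀² = 18.38² = 337.8244, σ² = 4.48² = 20.0704; σ² + n·σ₀² = 20.0704 + 5·337.8244 = 1709.1924.
Posterior precision = 1/σ₀² + n/σ² = 1/337.8244 + 5/20.0704 = (σ² + n·σ₀²)/(σ₀²σ²) = 1709.1924/(337.8244·20.0704); posterior variance σₙ² = σ₀²σ²/(σ² + n·σ₀²) = 337.8244·20.0704/1709.1924 = 3.966944.
Posterior SD = √σₙ² = √(337.8244·20.0704/1709.1924) = 1.9917.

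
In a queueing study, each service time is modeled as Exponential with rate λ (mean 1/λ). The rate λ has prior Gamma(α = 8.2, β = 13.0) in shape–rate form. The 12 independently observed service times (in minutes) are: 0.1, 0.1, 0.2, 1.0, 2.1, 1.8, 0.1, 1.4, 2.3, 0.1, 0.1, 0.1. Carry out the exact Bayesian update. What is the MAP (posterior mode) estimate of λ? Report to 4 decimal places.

With a Gamma(shape α, rate β) prior on the exponential rate λ, the posterior after n observations with total T = Σxᵢ is Gamma(α+n, β+T).
Sum of observations T = 9.4 minutes; n = 12.
Posterior: Gamma(8.2+12, 13.0+9.4) = Gamma(20.2, 22.4).
Mode = (α−1)/β = 0.8571.

0.8571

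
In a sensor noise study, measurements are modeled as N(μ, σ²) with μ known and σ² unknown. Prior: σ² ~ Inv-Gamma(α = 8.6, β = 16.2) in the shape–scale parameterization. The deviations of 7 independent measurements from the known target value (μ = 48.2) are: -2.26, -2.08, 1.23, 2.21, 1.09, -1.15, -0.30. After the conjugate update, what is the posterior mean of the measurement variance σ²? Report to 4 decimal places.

2.2897

With known mean μ and an Inverse-Gamma(α, β) prior on σ², the Normal likelihood is conjugate: posterior is Inv-Gamma(α + n/2, β + Σ(xᵢ−μ)²/2).
Σ(xᵢ−μ)² = (-2.26)² + (-2.08)² + (1.23)² + (2.21)² + (1.09)² + (-1.15)² + (-0.30)² = 18.4316.
Posterior: Inv-Gamma(8.6 + 7/2, 16.2 + 18.4316/2) = Inv-Gamma(12.10, 25.41580).
E[σ²|data] = β/(α−1) = 25.41580/11.10 = 2.2897.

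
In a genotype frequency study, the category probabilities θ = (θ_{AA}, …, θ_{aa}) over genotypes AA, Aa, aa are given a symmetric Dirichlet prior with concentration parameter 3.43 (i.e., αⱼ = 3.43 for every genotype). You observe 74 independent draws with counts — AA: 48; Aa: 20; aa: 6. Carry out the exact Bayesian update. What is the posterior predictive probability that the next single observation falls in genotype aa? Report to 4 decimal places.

The Dirichlet prior is conjugate to the Multinomial likelihood: each posterior αⱼ = prior αⱼ + observed count nⱼ.
Posterior concentration: (51.43, 23.43, 9.43), total = 84.29.
P(next = aa | data) = α_{aa}/Σα = 0.1119.

0.1119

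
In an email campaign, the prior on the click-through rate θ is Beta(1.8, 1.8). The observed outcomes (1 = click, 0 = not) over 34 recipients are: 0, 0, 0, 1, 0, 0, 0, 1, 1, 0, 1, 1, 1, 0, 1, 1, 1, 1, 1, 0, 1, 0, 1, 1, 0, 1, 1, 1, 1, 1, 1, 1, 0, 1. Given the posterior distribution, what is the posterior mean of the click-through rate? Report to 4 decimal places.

0.6330

The Beta prior is conjugate to a Binomial/Bernoulli likelihood; the update adds successes to α and failures to β.
Posterior: Beta(α+k, β+n−k) = Beta(1.8+22, 1.8+12) = Beta(23.8, 13.8).
Posterior mean = α/(α+β) = 23.8/37.6 = 0.6330.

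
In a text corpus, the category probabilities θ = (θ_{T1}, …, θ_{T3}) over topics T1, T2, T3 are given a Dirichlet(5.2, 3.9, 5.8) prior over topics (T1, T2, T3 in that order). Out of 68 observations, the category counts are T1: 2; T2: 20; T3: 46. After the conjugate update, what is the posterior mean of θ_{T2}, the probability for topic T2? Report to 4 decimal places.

0.2883

The Dirichlet prior is conjugate to the Multinomial likelihood: each posterior αⱼ = prior αⱼ + observed count nⱼ.
Posterior concentration: (7.2, 23.9, 51.8), total = 82.9.
E[θ_{T2}|data] = α_{T2}/Σα = 23.9/82.9 = 0.2883.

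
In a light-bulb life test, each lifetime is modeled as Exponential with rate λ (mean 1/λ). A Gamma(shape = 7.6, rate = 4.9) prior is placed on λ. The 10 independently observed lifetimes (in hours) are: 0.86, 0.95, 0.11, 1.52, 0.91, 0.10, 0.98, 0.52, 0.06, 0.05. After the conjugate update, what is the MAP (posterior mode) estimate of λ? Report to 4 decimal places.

1.5146

With a Gamma(shape α, rate β) prior on the exponential rate λ, the posterior after n observations with total T = Σxᵢ is Gamma(α+n, β+T).
Sum of observations T = 6.06 hours; n = 10.
Posterior: Gamma(7.6+10, 4.9+6.06) = Gamma(17.6, 10.96).
Mode = (α−1)/β = 1.5146.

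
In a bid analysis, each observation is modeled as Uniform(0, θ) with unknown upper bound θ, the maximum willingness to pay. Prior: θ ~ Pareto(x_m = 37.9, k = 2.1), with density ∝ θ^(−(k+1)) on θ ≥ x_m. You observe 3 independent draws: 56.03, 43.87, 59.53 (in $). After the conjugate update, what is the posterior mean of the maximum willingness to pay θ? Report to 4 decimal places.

74.0495

A Pareto(scale x_m, shape k) prior on the upper bound θ of Uniform(0, θ) is conjugate: posterior is Pareto(max(x_m, max xᵢ), k + n).
Sample maximum = 59.53; prior scale x_m = 37.9 → posterior scale = max = 59.53.
Posterior shape = 2.1 + 3 = 5.1.
E[θ|data] = k·x_m/(k−1) = 5.1·59.53/4.1 = 74.0495.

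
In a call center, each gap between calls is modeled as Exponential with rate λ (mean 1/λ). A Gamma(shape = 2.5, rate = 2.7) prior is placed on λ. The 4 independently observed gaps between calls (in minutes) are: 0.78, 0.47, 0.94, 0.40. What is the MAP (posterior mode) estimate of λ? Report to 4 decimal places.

With a Gamma(shape α, rate β) prior on the exponential rate λ, the posterior after n observations with total T = Σxᵢ is Gamma(α+n, β+T).
Sum of observations T = 2.59 minutes; n = 4.
Posterior: Gamma(2.5+4, 2.7+2.59) = Gamma(6.5, 5.29).
Mode = (α−1)/β = 1.0397.

1.0397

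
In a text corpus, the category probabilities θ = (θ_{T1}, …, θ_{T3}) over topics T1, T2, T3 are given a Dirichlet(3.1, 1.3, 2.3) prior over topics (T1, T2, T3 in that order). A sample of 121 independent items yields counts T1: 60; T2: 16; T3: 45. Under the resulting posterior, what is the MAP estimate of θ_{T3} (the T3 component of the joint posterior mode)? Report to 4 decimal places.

0.3713

The Dirichlet prior is conjugate to the Multinomial likelihood: each posterior αⱼ = prior αⱼ + observed count nⱼ.
Posterior concentration: (63.1, 17.3, 47.3), total = 127.7.
Joint mode component: (α_{T3}−1)/(Σα−K) = 46.3/124.7 = 0.3713.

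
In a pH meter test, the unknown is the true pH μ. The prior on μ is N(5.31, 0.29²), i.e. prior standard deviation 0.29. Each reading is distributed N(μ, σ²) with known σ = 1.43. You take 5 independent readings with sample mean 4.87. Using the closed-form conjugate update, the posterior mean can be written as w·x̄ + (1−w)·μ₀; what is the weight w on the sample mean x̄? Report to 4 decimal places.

0.1706

For Normal data with known variance σ², a Normal(μ₀, σ₀²) prior on μ is conjugate. Posterior precision = 1/σ₀² + n/σ²; posterior mean is the precision-weighted average of μ₀ and x̄.
σ₀² = 0.29² = 0.0841, σ² = 1.43² = 2.0449. Prior precision 1/σ₀² = 1/0.0841; data precision n/σ² = 5/2.0449.
w = (n/σ²)/(1/σ₀² + n/σ²) = n·σ₀²/(σ² + n·σ₀²) = 5·0.0841/(2.0449 + 5·0.0841) = 0.4205/2.4654 = 0.1706.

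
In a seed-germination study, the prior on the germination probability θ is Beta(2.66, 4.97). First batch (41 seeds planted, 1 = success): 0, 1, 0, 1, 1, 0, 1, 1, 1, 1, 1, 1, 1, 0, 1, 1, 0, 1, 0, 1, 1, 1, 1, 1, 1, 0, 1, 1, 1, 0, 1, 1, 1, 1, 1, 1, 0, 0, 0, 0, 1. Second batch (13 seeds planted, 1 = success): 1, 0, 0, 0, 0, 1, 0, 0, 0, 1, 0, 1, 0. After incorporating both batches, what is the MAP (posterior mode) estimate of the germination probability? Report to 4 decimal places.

0.5813

The Beta prior is conjugate to a Binomial/Bernoulli likelihood; the update adds successes to α and failures to β.
After batch 1: Beta(2.66+29, 4.97+12) = Beta(31.66, 16.97).
After batch 2: Beta(31.66+4, 16.97+9) = Beta(35.66, 25.97).
Mode of Beta(a,b) for a,b>1 is (a−1)/(a+b−2) = 34.66/59.63 = 0.5813.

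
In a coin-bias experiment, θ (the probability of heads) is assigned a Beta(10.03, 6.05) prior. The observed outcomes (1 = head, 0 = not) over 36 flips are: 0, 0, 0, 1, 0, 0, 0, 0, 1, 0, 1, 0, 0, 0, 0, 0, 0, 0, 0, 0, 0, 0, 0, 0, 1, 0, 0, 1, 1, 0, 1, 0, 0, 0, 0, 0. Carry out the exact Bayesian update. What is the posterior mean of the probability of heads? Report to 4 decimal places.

0.3270

The Beta prior is conjugate to a Binomial/Bernoulli likelihood; the update adds successes to α and failures to β.
Posterior: Beta(α+k, β+n−k) = Beta(10.03+7, 6.05+29) = Beta(17.03, 35.05).
Posterior mean = α/(α+β) = 17.03/52.08 = 0.3270.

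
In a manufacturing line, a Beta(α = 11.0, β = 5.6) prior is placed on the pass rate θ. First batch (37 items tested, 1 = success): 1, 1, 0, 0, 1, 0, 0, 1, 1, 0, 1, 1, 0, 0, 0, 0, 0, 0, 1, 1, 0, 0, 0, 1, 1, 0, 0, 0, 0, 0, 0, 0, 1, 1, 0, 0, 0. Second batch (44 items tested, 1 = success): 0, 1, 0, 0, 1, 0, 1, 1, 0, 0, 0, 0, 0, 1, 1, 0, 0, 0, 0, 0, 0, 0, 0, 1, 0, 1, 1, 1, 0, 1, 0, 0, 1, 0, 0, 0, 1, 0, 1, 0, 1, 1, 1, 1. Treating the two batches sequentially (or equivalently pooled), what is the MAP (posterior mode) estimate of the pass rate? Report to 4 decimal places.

0.4289

The Beta prior is conjugate to a Binomial/Bernoulli likelihood; the update adds successes to α and failures to β.
After batch 1: Beta(11.0+13, 5.6+24) = Beta(24.0, 29.6).
After batch 2: Beta(24.0+18, 29.6+26) = Beta(42.0, 55.6).
Mode of Beta(a,b) for a,b>1 is (a−1)/(a+b−2) = 41.0/95.6 = 0.4289.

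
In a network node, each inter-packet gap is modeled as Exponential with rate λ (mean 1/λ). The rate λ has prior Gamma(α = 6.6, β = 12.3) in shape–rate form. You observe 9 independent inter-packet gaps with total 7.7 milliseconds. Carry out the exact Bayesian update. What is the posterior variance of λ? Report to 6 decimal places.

0.039000

With a Gamma(shape α, rate β) prior on the exponential rate λ, the posterior after n observations with total T = Σxᵢ is Gamma(α+n, β+T).
Posterior: Gamma(6.6+9, 12.3+7.7) = Gamma(15.6, 20.0).
Var = α/β² = 0.039000.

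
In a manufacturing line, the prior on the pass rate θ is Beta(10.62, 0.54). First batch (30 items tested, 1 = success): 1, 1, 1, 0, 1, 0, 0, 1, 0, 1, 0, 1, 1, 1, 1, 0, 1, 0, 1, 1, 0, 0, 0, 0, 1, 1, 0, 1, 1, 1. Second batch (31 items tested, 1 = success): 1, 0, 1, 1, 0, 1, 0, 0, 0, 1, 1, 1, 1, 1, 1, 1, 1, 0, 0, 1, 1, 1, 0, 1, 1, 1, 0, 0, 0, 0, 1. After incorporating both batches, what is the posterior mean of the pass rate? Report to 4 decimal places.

The Beta prior is conjugate to a Binomial/Bernoulli likelihood; the update adds successes to α and failures to β.
After batch 1: Beta(10.62+18, 0.54+12) = Beta(28.62, 12.54).
After batch 2: Beta(28.62+19, 12.54+12) = Beta(47.62, 24.54).
Posterior mean = α/(α+β) = 47.62/72.16 = 0.6599.

0.6599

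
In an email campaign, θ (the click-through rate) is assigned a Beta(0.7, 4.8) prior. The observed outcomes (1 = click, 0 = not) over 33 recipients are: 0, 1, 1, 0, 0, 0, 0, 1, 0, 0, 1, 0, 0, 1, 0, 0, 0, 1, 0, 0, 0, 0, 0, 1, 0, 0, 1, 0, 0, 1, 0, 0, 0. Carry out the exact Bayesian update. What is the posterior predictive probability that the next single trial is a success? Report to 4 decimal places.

0.2519

The Beta prior is conjugate to a Binomial/Bernoulli likelihood; the update adds successes to α and failures to β.
Posterior: Beta(α+k, β+n−k) = Beta(0.7+9, 4.8+24) = Beta(9.7, 28.8).
For a single future Bernoulli trial, P(success | data) = α/(α+β) = 0.2519.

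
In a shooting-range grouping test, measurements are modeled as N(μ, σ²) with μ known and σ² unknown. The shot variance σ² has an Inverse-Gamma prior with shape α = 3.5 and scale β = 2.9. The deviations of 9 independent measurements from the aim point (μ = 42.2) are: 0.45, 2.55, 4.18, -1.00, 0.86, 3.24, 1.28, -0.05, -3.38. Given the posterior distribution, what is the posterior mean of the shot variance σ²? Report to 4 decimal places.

With known mean μ and an Inverse-Gamma(α, β) prior on σ², the Normal likelihood is conjugate: posterior is Inv-Gamma(α + n/2, β + Σ(xᵢ−μ)²/2).
Σ(xᵢ−μ)² = (0.45)² + (2.55)² + (4.18)² + (-1.00)² + (0.86)² + (3.24)² + (1.28)² + (-0.05)² + (-3.38)² = 49.4799.
Posterior: Inv-Gamma(3.5 + 9/2, 2.9 + 49.4799/2) = Inv-Gamma(8.00, 27.63995).
E[σ²|data] = β/(α−1) = 27.63995/7.00 = 3.9486.

3.9486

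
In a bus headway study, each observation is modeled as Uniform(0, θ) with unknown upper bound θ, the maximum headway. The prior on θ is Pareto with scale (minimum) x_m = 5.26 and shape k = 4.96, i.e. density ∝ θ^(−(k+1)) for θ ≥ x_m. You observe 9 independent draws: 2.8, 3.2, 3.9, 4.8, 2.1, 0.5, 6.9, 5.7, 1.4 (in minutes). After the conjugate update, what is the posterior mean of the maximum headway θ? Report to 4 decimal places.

7.4324

A Pareto(scale x_m, shape k) prior on the upper bound θ of Uniform(0, θ) is conjugate: posterior is Pareto(max(x_m, max xᵢ), k + n).
Sample maximum = 6.9; prior scale x_m = 5.26 → posterior scale = max = 6.90.
Posterior shape = 4.96 + 9 = 13.96.
E[θ|data] = k·x_m/(k−1) = 13.96·6.90/12.96 = 7.4324.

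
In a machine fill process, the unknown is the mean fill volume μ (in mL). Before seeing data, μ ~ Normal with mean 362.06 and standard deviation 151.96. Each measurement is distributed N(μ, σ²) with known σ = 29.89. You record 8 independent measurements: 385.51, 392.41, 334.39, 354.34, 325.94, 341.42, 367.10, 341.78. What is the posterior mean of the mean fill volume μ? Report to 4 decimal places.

355.3935

For Normal data with known variance σ², a Normal(μ₀, σ₀²) prior on μ is conjugate. Posterior precision = 1/σ₀² + n/σ²; posterior mean is the precision-weighted average of μ₀ and x̄.
Σxᵢ = 385.51 + 392.41 + 334.39 + 354.34 + 325.94 + 341.42 + 367.10 + 341.78 = 2842.89, so n·x̄ = 2842.89.
σ₀² = 151.96² = 23091.8416, σ² = 29.89² = 893.4121; σ² + n·σ₀² = 893.4121 + 8·23091.8416 = 185628.1449.
Posterior mean = (μ₀/σ₀² + n·x̄/σ²)/(1/σ₀² + n/σ²) = (σ²·μ₀ + σ₀²·n·x̄)/(σ² + n·σ₀²) = (893.4121·362.06 + 23091.8416·2842.89)/185628.1449 = 65971034.35115/185628.1449 = 355.3935.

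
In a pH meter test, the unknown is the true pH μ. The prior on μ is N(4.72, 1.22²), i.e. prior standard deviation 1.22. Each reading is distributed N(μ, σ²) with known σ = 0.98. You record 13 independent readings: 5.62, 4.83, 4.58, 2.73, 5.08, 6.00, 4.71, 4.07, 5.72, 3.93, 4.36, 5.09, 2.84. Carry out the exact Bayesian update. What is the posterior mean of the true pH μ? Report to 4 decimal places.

4.5881

For Normal data with known variance σ², a Normal(μ₀, σ₀²) prior on μ is conjugate. Posterior precision = 1/σ₀² + n/σ²; posterior mean is the precision-weighted average of μ₀ and x̄.
Σxᵢ = 5.62 + 4.83 + 4.58 + 2.73 + 5.08 + 6.00 + 4.71 + 4.07 + 5.72 + 3.93 + 4.36 + 5.09 + 2.84 = 59.56, so n·x̄ = 59.56.
σ₀² = 1.22² = 1.4884, σ² = 0.98² = 0.9604; σ² + n·σ₀² = 0.9604 + 13·1.4884 = 20.3096.
Posterior mean = (μ₀/σ₀² + n·x̄/σ²)/(1/σ₀² + n/σ²) = (σ²·μ₀ + σ₀²·n·x̄)/(σ² + n·σ₀²) = (0.9604·4.72 + 1.4884·59.56)/20.3096 = 93.182192/20.3096 = 4.5881.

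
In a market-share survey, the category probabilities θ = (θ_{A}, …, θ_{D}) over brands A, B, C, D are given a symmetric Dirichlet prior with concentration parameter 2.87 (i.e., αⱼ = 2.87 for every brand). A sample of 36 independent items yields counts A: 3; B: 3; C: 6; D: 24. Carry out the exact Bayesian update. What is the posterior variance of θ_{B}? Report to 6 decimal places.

0.002235

The Dirichlet prior is conjugate to the Multinomial likelihood: each posterior αⱼ = prior αⱼ + observed count nⱼ.
Posterior concentration: (5.87, 5.87, 8.87, 26.87), total = 47.48.
Var[θ_j] = α_j(Σα−α_j)/((Σα)²(Σα+1)) = 5.87·41.61/(47.48²·48.48) = 0.002235.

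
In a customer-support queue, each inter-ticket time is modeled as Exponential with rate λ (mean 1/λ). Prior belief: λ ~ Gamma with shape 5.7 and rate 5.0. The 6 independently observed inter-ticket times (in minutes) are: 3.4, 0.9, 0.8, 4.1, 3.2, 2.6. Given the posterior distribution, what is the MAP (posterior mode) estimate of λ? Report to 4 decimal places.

With a Gamma(shape α, rate β) prior on the exponential rate λ, the posterior after n observations with total T = Σxᵢ is Gamma(α+n, β+T).
Sum of observations T = 15.0 minutes; n = 6.
Posterior: Gamma(5.7+6, 5.0+15.0) = Gamma(11.7, 20.0).
Mode = (α−1)/β = 0.5350.

0.5350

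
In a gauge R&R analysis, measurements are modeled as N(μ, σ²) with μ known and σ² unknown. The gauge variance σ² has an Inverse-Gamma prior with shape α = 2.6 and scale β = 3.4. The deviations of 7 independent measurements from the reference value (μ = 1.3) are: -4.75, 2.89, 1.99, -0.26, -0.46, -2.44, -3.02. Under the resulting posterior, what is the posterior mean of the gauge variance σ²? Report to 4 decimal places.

With known mean μ and an Inverse-Gamma(α, β) prior on σ², the Normal likelihood is conjugate: posterior is Inv-Gamma(α + n/2, β + Σ(xᵢ−μ)²/2).
Σ(xᵢ−μ)² = (-4.75)² + (2.89)² + (1.99)² + (-0.26)² + (-0.46)² + (-2.44)² + (-3.02)² = 50.2279.
Posterior: Inv-Gamma(2.6 + 7/2, 3.4 + 50.2279/2) = Inv-Gamma(6.10, 28.51395).
E[σ²|data] = β/(α−1) = 28.51395/5.10 = 5.5910.

5.5910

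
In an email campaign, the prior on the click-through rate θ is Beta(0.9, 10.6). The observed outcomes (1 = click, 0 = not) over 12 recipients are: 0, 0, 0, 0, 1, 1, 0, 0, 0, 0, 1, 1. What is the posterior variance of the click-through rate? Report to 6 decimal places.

0.006736

The Beta prior is conjugate to a Binomial/Bernoulli likelihood; the update adds successes to α and failures to β.
Posterior: Beta(α+k, β+n−k) = Beta(0.9+4, 10.6+8) = Beta(4.9, 18.6).
Var = αβ/((α+β)²(α+β+1)) = 4.9·18.6/(23.5²·24.5) = 0.006736.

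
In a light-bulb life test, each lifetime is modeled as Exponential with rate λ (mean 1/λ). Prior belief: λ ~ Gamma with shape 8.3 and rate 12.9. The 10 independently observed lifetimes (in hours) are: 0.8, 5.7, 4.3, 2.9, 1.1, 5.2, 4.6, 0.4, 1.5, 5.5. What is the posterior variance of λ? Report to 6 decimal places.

With a Gamma(shape α, rate β) prior on the exponential rate λ, the posterior after n observations with total T = Σxᵢ is Gamma(α+n, β+T).
Sum of observations T = 32.0 hours; n = 10.
Posterior: Gamma(8.3+10, 12.9+32.0) = Gamma(18.3, 44.9).
Var = α/β² = 0.009077.

0.009077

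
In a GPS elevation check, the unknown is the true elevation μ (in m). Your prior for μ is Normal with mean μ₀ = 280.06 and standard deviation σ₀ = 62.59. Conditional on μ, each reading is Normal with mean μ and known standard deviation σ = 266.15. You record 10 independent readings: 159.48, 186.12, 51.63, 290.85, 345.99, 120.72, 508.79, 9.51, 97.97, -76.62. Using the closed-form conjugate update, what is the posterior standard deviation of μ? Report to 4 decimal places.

For Normal data with known variance σ², a Normal(μ₀, σ₀²) prior on μ is conjugate. Posterior precision = 1/σ₀² + n/σ²; posterior mean is the precision-weighted average of μ₀ and x̄.
σ₀² = 62.59² = 3917.5081, σ² = 266.15² = 70835.8225; σ² + n·σ₀² = 70835.8225 + 10·3917.5081 = 110010.9035.
Posterior precision = 1/σ₀² + n/σ² = 1/3917.5081 + 10/70835.8225 = (σ² + n·σ₀²)/(σ₀²σ²) = 110010.9035/(3917.5081·70835.8225); posterior variance σₙ² = σ₀²σ²/(σ² + n·σ₀²) = 3917.5081·70835.8225/110010.9035 = 2522.476405.
Posterior SD = √σₙ² = √(3917.5081·70835.8225/110010.9035) = 50.2243.

50.2243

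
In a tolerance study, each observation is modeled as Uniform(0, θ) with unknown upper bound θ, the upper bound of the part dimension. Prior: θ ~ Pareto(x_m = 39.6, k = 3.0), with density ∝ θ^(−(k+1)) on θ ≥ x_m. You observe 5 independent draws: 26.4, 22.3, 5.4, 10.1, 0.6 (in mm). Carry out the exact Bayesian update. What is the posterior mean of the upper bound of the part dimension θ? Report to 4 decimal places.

A Pareto(scale x_m, shape k) prior on the upper bound θ of Uniform(0, θ) is conjugate: posterior is Pareto(max(x_m, max xᵢ), k + n).
Sample maximum = 26.4; prior scale x_m = 39.6 → posterior scale = max = 39.6.
Posterior shape = 3.0 + 5 = 8.0.
E[θ|data] = k·x_m/(k−1) = 8.0·39.6/7.0 = 45.2571.

45.2571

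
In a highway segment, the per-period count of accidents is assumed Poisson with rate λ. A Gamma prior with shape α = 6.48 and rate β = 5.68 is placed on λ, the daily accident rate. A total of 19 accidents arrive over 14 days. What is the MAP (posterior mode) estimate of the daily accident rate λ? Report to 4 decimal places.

1.2439

With a Gamma(shape α, rate β) prior, the Poisson likelihood is conjugate: the posterior is Gamma(α + ΣXᵢ, β + n).
Posterior: Gamma(α+S, β+n) = Gamma(6.48+19, 5.68+14) = Gamma(25.48, 19.68).
Mode of Gamma(α,β) for α≥1 is (α−1)/β = 24.48/19.68 = 1.2439.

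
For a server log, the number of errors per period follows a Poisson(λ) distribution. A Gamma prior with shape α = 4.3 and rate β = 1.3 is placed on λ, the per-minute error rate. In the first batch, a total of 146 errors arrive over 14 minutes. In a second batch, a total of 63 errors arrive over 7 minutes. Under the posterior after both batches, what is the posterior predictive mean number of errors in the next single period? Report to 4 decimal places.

With a Gamma(shape α, rate β) prior, the Poisson likelihood is conjugate: the posterior is Gamma(α + ΣXᵢ, β + n).
After batch 1: Gamma(α+S, β+n) = Gamma(4.3+146, 1.3+14) = Gamma(150.3, 15.3).
After batch 2: Gamma(α+S, β+n) = Gamma(150.3+63, 15.3+7) = Gamma(213.3, 22.3).
The predictive distribution for one future period is NegBinom with mean α/β = 9.5650.

9.5650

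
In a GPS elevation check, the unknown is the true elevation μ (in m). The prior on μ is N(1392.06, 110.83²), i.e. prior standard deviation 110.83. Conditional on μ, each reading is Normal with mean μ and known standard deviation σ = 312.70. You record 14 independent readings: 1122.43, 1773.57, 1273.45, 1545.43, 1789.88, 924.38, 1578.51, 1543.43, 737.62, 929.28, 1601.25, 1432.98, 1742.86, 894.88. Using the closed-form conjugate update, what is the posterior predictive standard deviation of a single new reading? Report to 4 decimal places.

319.7403

For Normal data with known variance σ², a Normal(μ₀, σ₀²) prior on μ is conjugate. Posterior precision = 1/σ₀² + n/σ²; posterior mean is the precision-weighted average of μ₀ and x̄.
σ₀² = 110.83² = 12283.2889, σ² = 312.70² = 97781.29; σ² + n·σ₀² = 97781.29 + 14·12283.2889 = 269747.3346.
Posterior precision = 1/σ₀² + n/σ² = 1/12283.2889 + 14/97781.29 = (σ² + n·σ₀²)/(σ₀²σ²) = 269747.3346/(12283.2889·97781.29); posterior variance σₙ² = σ₀²σ²/(σ² + n·σ₀²) = 12283.2889·97781.29/269747.3346 = 4452.595744.
Predictive variance for one new observation = σₙ² + σ² = 12283.2889·97781.29/269747.3346 + 97781.29 = σ²·(σ₀² + 269747.3346)/269747.3346 = 97781.29·282030.6235/269747.3346 = 102233.885744; SD = √(97781.29·282030.6235/269747.3346) = 319.7403.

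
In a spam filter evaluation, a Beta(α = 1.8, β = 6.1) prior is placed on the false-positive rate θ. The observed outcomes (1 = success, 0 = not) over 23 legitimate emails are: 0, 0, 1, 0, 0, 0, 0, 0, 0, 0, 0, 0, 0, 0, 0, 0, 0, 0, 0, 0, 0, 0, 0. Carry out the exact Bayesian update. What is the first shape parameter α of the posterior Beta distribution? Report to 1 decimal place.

The Beta prior is conjugate to a Binomial/Bernoulli likelihood; the update adds successes to α and failures to β.
Posterior: Beta(α+k, β+n−k) = Beta(1.8+1, 6.1+22) = Beta(2.8, 28.1).
Posterior α = 2.8.

2.8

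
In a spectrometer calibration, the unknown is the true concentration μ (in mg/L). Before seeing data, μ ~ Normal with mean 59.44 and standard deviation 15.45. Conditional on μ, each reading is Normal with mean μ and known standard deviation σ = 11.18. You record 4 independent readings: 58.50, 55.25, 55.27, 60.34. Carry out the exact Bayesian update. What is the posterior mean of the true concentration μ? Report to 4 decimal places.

For Normal data with known variance σ², a Normal(μ₀, σ₀²) prior on μ is conjugate. Posterior precision = 1/σ₀² + n/σ²; posterior mean is the precision-weighted average of μ₀ and x̄.
Σxᵢ = 58.50 + 55.25 + 55.27 + 60.34 = 229.36, so n·x̄ = 229.36.
σ₀² = 15.45² = 238.7025, σ² = 11.18² = 124.9924; σ² + n·σ₀² = 124.9924 + 4·238.7025 = 1079.8024.
Posterior mean = (μ₀/σ₀² + n·x̄/σ²)/(1/σ₀² + n/σ²) = (σ²·μ₀ + σ₀²·n·x̄)/(σ² + n·σ₀²) = (124.9924·59.44 + 238.7025·229.36)/1079.8024 = 62178.353656/1079.8024 = 57.5831.

57.5831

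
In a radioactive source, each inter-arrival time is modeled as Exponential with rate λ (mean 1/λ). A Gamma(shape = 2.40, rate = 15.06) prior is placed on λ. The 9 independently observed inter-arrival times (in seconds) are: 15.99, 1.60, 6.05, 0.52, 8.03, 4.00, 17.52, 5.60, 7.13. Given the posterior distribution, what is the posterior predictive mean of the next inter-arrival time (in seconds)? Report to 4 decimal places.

With a Gamma(shape α, rate β) prior on the exponential rate λ, the posterior after n observations with total T = Σxᵢ is Gamma(α+n, β+T).
Sum of observations T = 66.44 seconds; n = 9.
Posterior: Gamma(2.40+9, 15.06+66.44) = Gamma(11.40, 81.50).
The predictive distribution for the next observation is Lomax; its mean is β/(α−1) = 81.50/10.40 = 7.8365.

7.8365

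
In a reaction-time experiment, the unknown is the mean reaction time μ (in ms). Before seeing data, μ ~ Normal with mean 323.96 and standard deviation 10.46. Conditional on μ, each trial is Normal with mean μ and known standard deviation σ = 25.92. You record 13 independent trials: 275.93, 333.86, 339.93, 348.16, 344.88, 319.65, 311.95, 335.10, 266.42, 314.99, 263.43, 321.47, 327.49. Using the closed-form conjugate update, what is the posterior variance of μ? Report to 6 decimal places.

35.100701

For Normal data with known variance σ², a Normal(μ₀, σ₀²) prior on μ is conjugate. Posterior precision = 1/σ₀² + n/σ²; posterior mean is the precision-weighted average of μ₀ and x̄.
σ₀² = 10.46² = 109.4116, σ² = 25.92² = 671.8464; σ² + n·σ₀² = 671.8464 + 13·109.4116 = 2094.1972.
Posterior precision = 1/σ₀² + n/σ² = 1/109.4116 + 13/671.8464 = (σ² + n·σ₀²)/(σ₀²σ²) = 2094.1972/(109.4116·671.8464); posterior variance σₙ² = σ₀²σ²/(σ² + n·σ₀²) = 109.4116·671.8464/2094.1972 = 35.100701.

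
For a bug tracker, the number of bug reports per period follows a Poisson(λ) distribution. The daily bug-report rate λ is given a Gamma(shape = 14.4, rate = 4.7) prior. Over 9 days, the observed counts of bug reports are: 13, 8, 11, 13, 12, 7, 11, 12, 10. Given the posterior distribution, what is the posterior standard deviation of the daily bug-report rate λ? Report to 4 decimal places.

With a Gamma(shape α, rate β) prior, the Poisson likelihood is conjugate: the posterior is Gamma(α + ΣXᵢ, β + n).
Sum of counts S = 97 over n = 9 days.
Posterior: Gamma(α+S, β+n) = Gamma(14.4+97, 4.7+9) = Gamma(111.4, 13.7).
SD = √α/β = √111.4/13.7 = 0.7704.

0.7704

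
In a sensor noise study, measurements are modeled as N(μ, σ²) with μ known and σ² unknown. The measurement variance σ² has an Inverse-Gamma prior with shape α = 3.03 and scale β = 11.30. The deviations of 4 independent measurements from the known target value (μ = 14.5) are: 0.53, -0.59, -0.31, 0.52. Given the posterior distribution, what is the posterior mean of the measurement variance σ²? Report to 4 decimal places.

With known mean μ and an Inverse-Gamma(α, β) prior on σ², the Normal likelihood is conjugate: posterior is Inv-Gamma(α + n/2, β + Σ(xᵢ−μ)²/2).
Σ(xᵢ−μ)² = (0.53)² + (-0.59)² + (-0.31)² + (0.52)² = 0.9955.
Posterior: Inv-Gamma(3.03 + 4/2, 11.30 + 0.9955/2) = Inv-Gamma(5.03, 11.79775).
E[σ²|data] = β/(α−1) = 11.79775/4.03 = 2.9275.

2.9275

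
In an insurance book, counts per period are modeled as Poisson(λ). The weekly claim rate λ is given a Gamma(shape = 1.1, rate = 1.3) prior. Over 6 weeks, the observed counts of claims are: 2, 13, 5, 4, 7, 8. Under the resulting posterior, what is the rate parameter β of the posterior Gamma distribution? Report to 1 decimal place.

With a Gamma(shape α, rate β) prior, the Poisson likelihood is conjugate: the posterior is Gamma(α + ΣXᵢ, β + n).
Sum of counts S = 39 over n = 6 weeks.
Posterior: Gamma(α+S, β+n) = Gamma(1.1+39, 1.3+6) = Gamma(40.1, 7.3).
Posterior β = 7.3.

7.3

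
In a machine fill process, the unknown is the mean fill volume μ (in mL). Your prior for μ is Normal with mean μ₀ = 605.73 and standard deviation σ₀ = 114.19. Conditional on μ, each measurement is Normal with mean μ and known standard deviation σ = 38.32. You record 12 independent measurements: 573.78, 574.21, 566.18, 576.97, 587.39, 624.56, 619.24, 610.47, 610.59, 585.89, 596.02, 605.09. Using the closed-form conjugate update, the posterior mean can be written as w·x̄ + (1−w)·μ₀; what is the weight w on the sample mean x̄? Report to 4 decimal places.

For Normal data with known variance σ², a Normal(μ₀, σ₀²) prior on μ is conjugate. Posterior precision = 1/σ₀² + n/σ²; posterior mean is the precision-weighted average of μ₀ and x̄.
σ₀² = 114.19² = 13039.3561, σ² = 38.32² = 1468.4224. Prior precision 1/σ₀² = 1/13039.3561; data precision n/σ² = 12/1468.4224.
w = (n/σ²)/(1/σ₀² + n/σ²) = n·σ₀²/(σ² + n·σ₀²) = 12·13039.3561/(1468.4224 + 12·13039.3561) = 156472.2732/157940.6956 = 0.9907.

0.9907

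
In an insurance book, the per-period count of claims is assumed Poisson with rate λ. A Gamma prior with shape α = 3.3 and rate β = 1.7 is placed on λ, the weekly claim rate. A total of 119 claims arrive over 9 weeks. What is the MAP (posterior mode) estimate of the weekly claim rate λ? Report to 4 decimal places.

With a Gamma(shape α, rate β) prior, the Poisson likelihood is conjugate: the posterior is Gamma(α + ΣXᵢ, β + n).
Posterior: Gamma(α+S, β+n) = Gamma(3.3+119, 1.7+9) = Gamma(122.3, 10.7).
Mode of Gamma(α,β) for α≥1 is (α−1)/β = 121.3/10.7 = 11.3364.

11.3364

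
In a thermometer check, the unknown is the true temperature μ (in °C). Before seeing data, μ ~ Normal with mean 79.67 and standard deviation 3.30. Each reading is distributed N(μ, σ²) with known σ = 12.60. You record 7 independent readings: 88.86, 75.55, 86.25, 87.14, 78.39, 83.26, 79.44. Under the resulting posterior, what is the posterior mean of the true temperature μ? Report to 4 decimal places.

80.6525

For Normal data with known variance σ², a Normal(μ₀, σ₀²) prior on μ is conjugate. Posterior precision = 1/σ₀² + n/σ²; posterior mean is the precision-weighted average of μ₀ and x̄.
Σxᵢ = 88.86 + 75.55 + 86.25 + 87.14 + 78.39 + 83.26 + 79.44 = 578.89, so n·x̄ = 578.89.
σ₀² = 3.30² = 10.89, σ² = 12.60² = 158.76; σ² + n·σ₀² = 158.76 + 7·10.89 = 234.99.
Posterior mean = (μ₀/σ₀² + n·x̄/σ²)/(1/σ₀² + n/σ²) = (σ²·μ₀ + σ₀²·n·x̄)/(σ² + n·σ₀²) = (158.76·79.67 + 10.89·578.89)/234.99 = 18952.5213/234.99 = 80.6525.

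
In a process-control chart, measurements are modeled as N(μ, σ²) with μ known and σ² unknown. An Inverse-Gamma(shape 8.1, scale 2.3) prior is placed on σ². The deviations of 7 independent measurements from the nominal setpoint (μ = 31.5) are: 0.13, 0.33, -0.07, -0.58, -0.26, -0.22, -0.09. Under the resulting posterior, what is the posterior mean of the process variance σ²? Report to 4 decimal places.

0.2449

With known mean μ and an Inverse-Gamma(α, β) prior on σ², the Normal likelihood is conjugate: posterior is Inv-Gamma(α + n/2, β + Σ(xᵢ−μ)²/2).
Σ(xᵢ−μ)² = (0.13)² + (0.33)² + (-0.07)² + (-0.58)² + (-0.26)² + (-0.22)² + (-0.09)² = 0.5912.
Posterior: Inv-Gamma(8.1 + 7/2, 2.3 + 0.5912/2) = Inv-Gamma(11.60, 2.59560).
E[σ²|data] = β/(α−1) = 2.59560/10.60 = 0.2449.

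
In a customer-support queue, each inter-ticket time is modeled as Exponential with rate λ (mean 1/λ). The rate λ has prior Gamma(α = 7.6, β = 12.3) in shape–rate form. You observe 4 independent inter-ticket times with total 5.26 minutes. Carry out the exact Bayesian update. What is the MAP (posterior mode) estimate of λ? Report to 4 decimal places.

0.6036

With a Gamma(shape α, rate β) prior on the exponential rate λ, the posterior after n observations with total T = Σxᵢ is Gamma(α+n, β+T).
Posterior: Gamma(7.6+4, 12.3+5.26) = Gamma(11.6, 17.56).
Mode = (α−1)/β = 0.6036.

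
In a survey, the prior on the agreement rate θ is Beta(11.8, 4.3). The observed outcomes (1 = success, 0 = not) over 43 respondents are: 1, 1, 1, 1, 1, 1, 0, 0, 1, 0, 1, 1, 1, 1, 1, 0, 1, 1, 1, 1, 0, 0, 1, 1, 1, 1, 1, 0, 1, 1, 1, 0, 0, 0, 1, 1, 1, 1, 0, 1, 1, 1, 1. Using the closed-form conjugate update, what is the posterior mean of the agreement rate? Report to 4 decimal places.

0.7411

The Beta prior is conjugate to a Binomial/Bernoulli likelihood; the update adds successes to α and failures to β.
Posterior: Beta(α+k, β+n−k) = Beta(11.8+32, 4.3+11) = Beta(43.8, 15.3).
Posterior mean = α/(α+β) = 43.8/59.1 = 0.7411.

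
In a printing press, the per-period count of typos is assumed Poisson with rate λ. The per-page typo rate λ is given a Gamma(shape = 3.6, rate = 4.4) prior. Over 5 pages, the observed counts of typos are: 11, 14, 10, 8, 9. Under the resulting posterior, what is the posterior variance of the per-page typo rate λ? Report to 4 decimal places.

With a Gamma(shape α, rate β) prior, the Poisson likelihood is conjugate: the posterior is Gamma(α + ΣXᵢ, β + n).
Sum of counts S = 52 over n = 5 pages.
Posterior: Gamma(α+S, β+n) = Gamma(3.6+52, 4.4+5) = Gamma(55.6, 9.4).
Var = α/β² = 55.6/9.4² = 0.6292.

0.6292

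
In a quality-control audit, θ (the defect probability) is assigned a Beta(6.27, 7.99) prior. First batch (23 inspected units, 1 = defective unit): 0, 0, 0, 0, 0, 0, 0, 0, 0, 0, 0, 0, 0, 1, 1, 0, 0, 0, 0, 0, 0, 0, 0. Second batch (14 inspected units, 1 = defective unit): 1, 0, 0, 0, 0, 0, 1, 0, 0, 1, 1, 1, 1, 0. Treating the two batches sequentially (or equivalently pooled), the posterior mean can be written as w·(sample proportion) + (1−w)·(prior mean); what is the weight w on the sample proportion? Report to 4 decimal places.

The Beta prior is conjugate to a Binomial/Bernoulli likelihood; the update adds successes to α and failures to β.
Total number of inspected units: n = 23 + 14 = 37.
Posterior mean = (α₀+k)/(α₀+β₀+n) = [n/(α₀+β₀+n)]·(k/n) + [(α₀+β₀)/(α₀+β₀+n)]·α₀/(α₀+β₀), so only n and the prior enter the weight.
The weight on the data is w = n/(α₀+β₀+n) = 37/(6.27+7.99+37) = 37/51.26 = 0.7218.

0.7218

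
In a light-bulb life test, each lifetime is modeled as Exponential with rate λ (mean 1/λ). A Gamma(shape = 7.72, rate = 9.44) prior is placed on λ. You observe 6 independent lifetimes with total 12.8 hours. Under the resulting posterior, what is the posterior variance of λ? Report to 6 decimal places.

0.027739

With a Gamma(shape α, rate β) prior on the exponential rate λ, the posterior after n observations with total T = Σxᵢ is Gamma(α+n, β+T).
Posterior: Gamma(7.72+6, 9.44+12.8) = Gamma(13.72, 22.24).
Var = α/β² = 0.027739.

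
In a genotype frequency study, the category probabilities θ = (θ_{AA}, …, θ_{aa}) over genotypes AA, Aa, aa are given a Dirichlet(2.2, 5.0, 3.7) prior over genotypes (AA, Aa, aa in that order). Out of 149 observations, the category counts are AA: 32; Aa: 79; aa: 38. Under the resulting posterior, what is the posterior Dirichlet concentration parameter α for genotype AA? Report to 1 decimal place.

34.2

The Dirichlet prior is conjugate to the Multinomial likelihood: each posterior αⱼ = prior αⱼ + observed count nⱼ.
Posterior concentration: (34.2, 84.0, 41.7), total = 159.9.
α_{AA} = 2.2 + 32 = 34.2.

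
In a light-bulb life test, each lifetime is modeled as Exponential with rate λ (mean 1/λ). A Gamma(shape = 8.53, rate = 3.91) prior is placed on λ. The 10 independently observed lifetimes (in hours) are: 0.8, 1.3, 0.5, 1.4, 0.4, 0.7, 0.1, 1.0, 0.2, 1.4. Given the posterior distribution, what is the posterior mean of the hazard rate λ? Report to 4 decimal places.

1.5824

With a Gamma(shape α, rate β) prior on the exponential rate λ, the posterior after n observations with total T = Σxᵢ is Gamma(α+n, β+T).
Sum of observations T = 7.8 hours; n = 10.
Posterior: Gamma(8.53+10, 3.91+7.8) = Gamma(18.53, 11.71).
Posterior mean of λ = α/β = 18.53/11.71 = 1.5824.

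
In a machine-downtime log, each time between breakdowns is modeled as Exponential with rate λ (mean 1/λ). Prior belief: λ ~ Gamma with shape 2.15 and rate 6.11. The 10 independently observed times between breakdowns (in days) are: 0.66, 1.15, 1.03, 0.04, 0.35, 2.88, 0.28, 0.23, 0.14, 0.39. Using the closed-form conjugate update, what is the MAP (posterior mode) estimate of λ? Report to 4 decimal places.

0.8409

With a Gamma(shape α, rate β) prior on the exponential rate λ, the posterior after n observations with total T = Σxᵢ is Gamma(α+n, β+T).
Sum of observations T = 7.15 days; n = 10.
Posterior: Gamma(2.15+10, 6.11+7.15) = Gamma(12.15, 13.26).
Mode = (α−1)/β = 0.8409.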